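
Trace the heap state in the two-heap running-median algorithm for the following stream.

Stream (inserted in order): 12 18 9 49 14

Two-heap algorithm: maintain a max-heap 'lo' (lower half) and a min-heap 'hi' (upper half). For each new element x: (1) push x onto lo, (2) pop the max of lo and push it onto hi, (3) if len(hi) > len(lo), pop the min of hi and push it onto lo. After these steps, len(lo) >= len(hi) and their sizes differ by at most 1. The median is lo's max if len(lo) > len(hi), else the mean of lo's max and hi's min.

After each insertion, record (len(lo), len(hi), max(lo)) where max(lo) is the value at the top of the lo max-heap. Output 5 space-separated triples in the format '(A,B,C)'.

Answer: (1,0,12) (1,1,12) (2,1,12) (2,2,12) (3,2,14)

Derivation:
Step 1: insert 12 -> lo=[12] hi=[] -> (len(lo)=1, len(hi)=0, max(lo)=12)
Step 2: insert 18 -> lo=[12] hi=[18] -> (len(lo)=1, len(hi)=1, max(lo)=12)
Step 3: insert 9 -> lo=[9, 12] hi=[18] -> (len(lo)=2, len(hi)=1, max(lo)=12)
Step 4: insert 49 -> lo=[9, 12] hi=[18, 49] -> (len(lo)=2, len(hi)=2, max(lo)=12)
Step 5: insert 14 -> lo=[9, 12, 14] hi=[18, 49] -> (len(lo)=3, len(hi)=2, max(lo)=14)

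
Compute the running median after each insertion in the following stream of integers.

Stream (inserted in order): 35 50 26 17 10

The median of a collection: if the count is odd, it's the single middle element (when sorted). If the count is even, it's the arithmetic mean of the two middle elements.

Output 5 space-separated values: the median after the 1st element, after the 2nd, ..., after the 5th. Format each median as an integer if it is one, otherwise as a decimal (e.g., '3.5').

Step 1: insert 35 -> lo=[35] (size 1, max 35) hi=[] (size 0) -> median=35
Step 2: insert 50 -> lo=[35] (size 1, max 35) hi=[50] (size 1, min 50) -> median=42.5
Step 3: insert 26 -> lo=[26, 35] (size 2, max 35) hi=[50] (size 1, min 50) -> median=35
Step 4: insert 17 -> lo=[17, 26] (size 2, max 26) hi=[35, 50] (size 2, min 35) -> median=30.5
Step 5: insert 10 -> lo=[10, 17, 26] (size 3, max 26) hi=[35, 50] (size 2, min 35) -> median=26

Answer: 35 42.5 35 30.5 26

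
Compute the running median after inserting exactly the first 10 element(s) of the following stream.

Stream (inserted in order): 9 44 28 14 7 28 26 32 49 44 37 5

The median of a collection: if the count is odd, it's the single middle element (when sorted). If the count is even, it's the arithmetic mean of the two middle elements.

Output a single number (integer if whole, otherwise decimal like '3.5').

Step 1: insert 9 -> lo=[9] (size 1, max 9) hi=[] (size 0) -> median=9
Step 2: insert 44 -> lo=[9] (size 1, max 9) hi=[44] (size 1, min 44) -> median=26.5
Step 3: insert 28 -> lo=[9, 28] (size 2, max 28) hi=[44] (size 1, min 44) -> median=28
Step 4: insert 14 -> lo=[9, 14] (size 2, max 14) hi=[28, 44] (size 2, min 28) -> median=21
Step 5: insert 7 -> lo=[7, 9, 14] (size 3, max 14) hi=[28, 44] (size 2, min 28) -> median=14
Step 6: insert 28 -> lo=[7, 9, 14] (size 3, max 14) hi=[28, 28, 44] (size 3, min 28) -> median=21
Step 7: insert 26 -> lo=[7, 9, 14, 26] (size 4, max 26) hi=[28, 28, 44] (size 3, min 28) -> median=26
Step 8: insert 32 -> lo=[7, 9, 14, 26] (size 4, max 26) hi=[28, 28, 32, 44] (size 4, min 28) -> median=27
Step 9: insert 49 -> lo=[7, 9, 14, 26, 28] (size 5, max 28) hi=[28, 32, 44, 49] (size 4, min 28) -> median=28
Step 10: insert 44 -> lo=[7, 9, 14, 26, 28] (size 5, max 28) hi=[28, 32, 44, 44, 49] (size 5, min 28) -> median=28

Answer: 28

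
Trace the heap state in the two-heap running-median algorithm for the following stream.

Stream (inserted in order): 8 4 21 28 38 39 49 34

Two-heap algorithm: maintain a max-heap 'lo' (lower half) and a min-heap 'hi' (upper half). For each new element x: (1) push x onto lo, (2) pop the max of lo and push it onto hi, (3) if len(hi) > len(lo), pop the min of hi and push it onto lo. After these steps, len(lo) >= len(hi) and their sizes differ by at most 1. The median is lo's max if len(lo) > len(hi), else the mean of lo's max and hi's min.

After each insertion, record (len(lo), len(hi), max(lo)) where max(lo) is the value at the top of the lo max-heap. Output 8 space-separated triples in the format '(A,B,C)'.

Answer: (1,0,8) (1,1,4) (2,1,8) (2,2,8) (3,2,21) (3,3,21) (4,3,28) (4,4,28)

Derivation:
Step 1: insert 8 -> lo=[8] hi=[] -> (len(lo)=1, len(hi)=0, max(lo)=8)
Step 2: insert 4 -> lo=[4] hi=[8] -> (len(lo)=1, len(hi)=1, max(lo)=4)
Step 3: insert 21 -> lo=[4, 8] hi=[21] -> (len(lo)=2, len(hi)=1, max(lo)=8)
Step 4: insert 28 -> lo=[4, 8] hi=[21, 28] -> (len(lo)=2, len(hi)=2, max(lo)=8)
Step 5: insert 38 -> lo=[4, 8, 21] hi=[28, 38] -> (len(lo)=3, len(hi)=2, max(lo)=21)
Step 6: insert 39 -> lo=[4, 8, 21] hi=[28, 38, 39] -> (len(lo)=3, len(hi)=3, max(lo)=21)
Step 7: insert 49 -> lo=[4, 8, 21, 28] hi=[38, 39, 49] -> (len(lo)=4, len(hi)=3, max(lo)=28)
Step 8: insert 34 -> lo=[4, 8, 21, 28] hi=[34, 38, 39, 49] -> (len(lo)=4, len(hi)=4, max(lo)=28)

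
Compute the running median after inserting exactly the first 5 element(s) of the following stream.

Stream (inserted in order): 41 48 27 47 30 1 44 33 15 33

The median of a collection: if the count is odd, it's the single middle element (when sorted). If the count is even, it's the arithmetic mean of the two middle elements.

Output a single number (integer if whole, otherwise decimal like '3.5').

Answer: 41

Derivation:
Step 1: insert 41 -> lo=[41] (size 1, max 41) hi=[] (size 0) -> median=41
Step 2: insert 48 -> lo=[41] (size 1, max 41) hi=[48] (size 1, min 48) -> median=44.5
Step 3: insert 27 -> lo=[27, 41] (size 2, max 41) hi=[48] (size 1, min 48) -> median=41
Step 4: insert 47 -> lo=[27, 41] (size 2, max 41) hi=[47, 48] (size 2, min 47) -> median=44
Step 5: insert 30 -> lo=[27, 30, 41] (size 3, max 41) hi=[47, 48] (size 2, min 47) -> median=41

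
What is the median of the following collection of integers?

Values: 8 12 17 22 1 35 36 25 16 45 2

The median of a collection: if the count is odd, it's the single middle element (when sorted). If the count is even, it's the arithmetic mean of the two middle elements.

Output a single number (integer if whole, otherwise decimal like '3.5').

Answer: 17

Derivation:
Step 1: insert 8 -> lo=[8] (size 1, max 8) hi=[] (size 0) -> median=8
Step 2: insert 12 -> lo=[8] (size 1, max 8) hi=[12] (size 1, min 12) -> median=10
Step 3: insert 17 -> lo=[8, 12] (size 2, max 12) hi=[17] (size 1, min 17) -> median=12
Step 4: insert 22 -> lo=[8, 12] (size 2, max 12) hi=[17, 22] (size 2, min 17) -> median=14.5
Step 5: insert 1 -> lo=[1, 8, 12] (size 3, max 12) hi=[17, 22] (size 2, min 17) -> median=12
Step 6: insert 35 -> lo=[1, 8, 12] (size 3, max 12) hi=[17, 22, 35] (size 3, min 17) -> median=14.5
Step 7: insert 36 -> lo=[1, 8, 12, 17] (size 4, max 17) hi=[22, 35, 36] (size 3, min 22) -> median=17
Step 8: insert 25 -> lo=[1, 8, 12, 17] (size 4, max 17) hi=[22, 25, 35, 36] (size 4, min 22) -> median=19.5
Step 9: insert 16 -> lo=[1, 8, 12, 16, 17] (size 5, max 17) hi=[22, 25, 35, 36] (size 4, min 22) -> median=17
Step 10: insert 45 -> lo=[1, 8, 12, 16, 17] (size 5, max 17) hi=[22, 25, 35, 36, 45] (size 5, min 22) -> median=19.5
Step 11: insert 2 -> lo=[1, 2, 8, 12, 16, 17] (size 6, max 17) hi=[22, 25, 35, 36, 45] (size 5, min 22) -> median=17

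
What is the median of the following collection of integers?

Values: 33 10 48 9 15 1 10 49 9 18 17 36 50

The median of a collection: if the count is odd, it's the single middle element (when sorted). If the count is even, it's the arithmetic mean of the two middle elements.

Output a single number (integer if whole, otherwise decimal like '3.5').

Answer: 17

Derivation:
Step 1: insert 33 -> lo=[33] (size 1, max 33) hi=[] (size 0) -> median=33
Step 2: insert 10 -> lo=[10] (size 1, max 10) hi=[33] (size 1, min 33) -> median=21.5
Step 3: insert 48 -> lo=[10, 33] (size 2, max 33) hi=[48] (size 1, min 48) -> median=33
Step 4: insert 9 -> lo=[9, 10] (size 2, max 10) hi=[33, 48] (size 2, min 33) -> median=21.5
Step 5: insert 15 -> lo=[9, 10, 15] (size 3, max 15) hi=[33, 48] (size 2, min 33) -> median=15
Step 6: insert 1 -> lo=[1, 9, 10] (size 3, max 10) hi=[15, 33, 48] (size 3, min 15) -> median=12.5
Step 7: insert 10 -> lo=[1, 9, 10, 10] (size 4, max 10) hi=[15, 33, 48] (size 3, min 15) -> median=10
Step 8: insert 49 -> lo=[1, 9, 10, 10] (size 4, max 10) hi=[15, 33, 48, 49] (size 4, min 15) -> median=12.5
Step 9: insert 9 -> lo=[1, 9, 9, 10, 10] (size 5, max 10) hi=[15, 33, 48, 49] (size 4, min 15) -> median=10
Step 10: insert 18 -> lo=[1, 9, 9, 10, 10] (size 5, max 10) hi=[15, 18, 33, 48, 49] (size 5, min 15) -> median=12.5
Step 11: insert 17 -> lo=[1, 9, 9, 10, 10, 15] (size 6, max 15) hi=[17, 18, 33, 48, 49] (size 5, min 17) -> median=15
Step 12: insert 36 -> lo=[1, 9, 9, 10, 10, 15] (size 6, max 15) hi=[17, 18, 33, 36, 48, 49] (size 6, min 17) -> median=16
Step 13: insert 50 -> lo=[1, 9, 9, 10, 10, 15, 17] (size 7, max 17) hi=[18, 33, 36, 48, 49, 50] (size 6, min 18) -> median=17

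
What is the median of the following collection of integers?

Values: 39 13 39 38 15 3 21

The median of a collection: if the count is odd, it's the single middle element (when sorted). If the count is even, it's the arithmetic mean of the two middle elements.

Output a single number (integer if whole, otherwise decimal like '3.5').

Answer: 21

Derivation:
Step 1: insert 39 -> lo=[39] (size 1, max 39) hi=[] (size 0) -> median=39
Step 2: insert 13 -> lo=[13] (size 1, max 13) hi=[39] (size 1, min 39) -> median=26
Step 3: insert 39 -> lo=[13, 39] (size 2, max 39) hi=[39] (size 1, min 39) -> median=39
Step 4: insert 38 -> lo=[13, 38] (size 2, max 38) hi=[39, 39] (size 2, min 39) -> median=38.5
Step 5: insert 15 -> lo=[13, 15, 38] (size 3, max 38) hi=[39, 39] (size 2, min 39) -> median=38
Step 6: insert 3 -> lo=[3, 13, 15] (size 3, max 15) hi=[38, 39, 39] (size 3, min 38) -> median=26.5
Step 7: insert 21 -> lo=[3, 13, 15, 21] (size 4, max 21) hi=[38, 39, 39] (size 3, min 38) -> median=21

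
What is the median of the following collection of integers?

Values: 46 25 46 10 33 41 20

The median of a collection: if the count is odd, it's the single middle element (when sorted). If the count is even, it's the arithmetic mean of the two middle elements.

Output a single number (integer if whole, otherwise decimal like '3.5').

Answer: 33

Derivation:
Step 1: insert 46 -> lo=[46] (size 1, max 46) hi=[] (size 0) -> median=46
Step 2: insert 25 -> lo=[25] (size 1, max 25) hi=[46] (size 1, min 46) -> median=35.5
Step 3: insert 46 -> lo=[25, 46] (size 2, max 46) hi=[46] (size 1, min 46) -> median=46
Step 4: insert 10 -> lo=[10, 25] (size 2, max 25) hi=[46, 46] (size 2, min 46) -> median=35.5
Step 5: insert 33 -> lo=[10, 25, 33] (size 3, max 33) hi=[46, 46] (size 2, min 46) -> median=33
Step 6: insert 41 -> lo=[10, 25, 33] (size 3, max 33) hi=[41, 46, 46] (size 3, min 41) -> median=37
Step 7: insert 20 -> lo=[10, 20, 25, 33] (size 4, max 33) hi=[41, 46, 46] (size 3, min 41) -> median=33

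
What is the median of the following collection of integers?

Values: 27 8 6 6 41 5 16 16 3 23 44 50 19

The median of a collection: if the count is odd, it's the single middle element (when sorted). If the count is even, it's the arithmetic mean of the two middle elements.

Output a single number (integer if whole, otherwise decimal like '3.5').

Answer: 16

Derivation:
Step 1: insert 27 -> lo=[27] (size 1, max 27) hi=[] (size 0) -> median=27
Step 2: insert 8 -> lo=[8] (size 1, max 8) hi=[27] (size 1, min 27) -> median=17.5
Step 3: insert 6 -> lo=[6, 8] (size 2, max 8) hi=[27] (size 1, min 27) -> median=8
Step 4: insert 6 -> lo=[6, 6] (size 2, max 6) hi=[8, 27] (size 2, min 8) -> median=7
Step 5: insert 41 -> lo=[6, 6, 8] (size 3, max 8) hi=[27, 41] (size 2, min 27) -> median=8
Step 6: insert 5 -> lo=[5, 6, 6] (size 3, max 6) hi=[8, 27, 41] (size 3, min 8) -> median=7
Step 7: insert 16 -> lo=[5, 6, 6, 8] (size 4, max 8) hi=[16, 27, 41] (size 3, min 16) -> median=8
Step 8: insert 16 -> lo=[5, 6, 6, 8] (size 4, max 8) hi=[16, 16, 27, 41] (size 4, min 16) -> median=12
Step 9: insert 3 -> lo=[3, 5, 6, 6, 8] (size 5, max 8) hi=[16, 16, 27, 41] (size 4, min 16) -> median=8
Step 10: insert 23 -> lo=[3, 5, 6, 6, 8] (size 5, max 8) hi=[16, 16, 23, 27, 41] (size 5, min 16) -> median=12
Step 11: insert 44 -> lo=[3, 5, 6, 6, 8, 16] (size 6, max 16) hi=[16, 23, 27, 41, 44] (size 5, min 16) -> median=16
Step 12: insert 50 -> lo=[3, 5, 6, 6, 8, 16] (size 6, max 16) hi=[16, 23, 27, 41, 44, 50] (size 6, min 16) -> median=16
Step 13: insert 19 -> lo=[3, 5, 6, 6, 8, 16, 16] (size 7, max 16) hi=[19, 23, 27, 41, 44, 50] (size 6, min 19) -> median=16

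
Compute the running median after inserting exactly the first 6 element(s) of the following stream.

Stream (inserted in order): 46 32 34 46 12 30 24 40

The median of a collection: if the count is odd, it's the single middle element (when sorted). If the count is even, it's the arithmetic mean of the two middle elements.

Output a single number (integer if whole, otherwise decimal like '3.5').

Answer: 33

Derivation:
Step 1: insert 46 -> lo=[46] (size 1, max 46) hi=[] (size 0) -> median=46
Step 2: insert 32 -> lo=[32] (size 1, max 32) hi=[46] (size 1, min 46) -> median=39
Step 3: insert 34 -> lo=[32, 34] (size 2, max 34) hi=[46] (size 1, min 46) -> median=34
Step 4: insert 46 -> lo=[32, 34] (size 2, max 34) hi=[46, 46] (size 2, min 46) -> median=40
Step 5: insert 12 -> lo=[12, 32, 34] (size 3, max 34) hi=[46, 46] (size 2, min 46) -> median=34
Step 6: insert 30 -> lo=[12, 30, 32] (size 3, max 32) hi=[34, 46, 46] (size 3, min 34) -> median=33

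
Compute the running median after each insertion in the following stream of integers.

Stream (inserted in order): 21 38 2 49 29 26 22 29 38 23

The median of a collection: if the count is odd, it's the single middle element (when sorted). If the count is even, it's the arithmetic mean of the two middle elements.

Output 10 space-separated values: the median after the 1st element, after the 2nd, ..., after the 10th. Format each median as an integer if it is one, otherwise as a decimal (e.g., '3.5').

Step 1: insert 21 -> lo=[21] (size 1, max 21) hi=[] (size 0) -> median=21
Step 2: insert 38 -> lo=[21] (size 1, max 21) hi=[38] (size 1, min 38) -> median=29.5
Step 3: insert 2 -> lo=[2, 21] (size 2, max 21) hi=[38] (size 1, min 38) -> median=21
Step 4: insert 49 -> lo=[2, 21] (size 2, max 21) hi=[38, 49] (size 2, min 38) -> median=29.5
Step 5: insert 29 -> lo=[2, 21, 29] (size 3, max 29) hi=[38, 49] (size 2, min 38) -> median=29
Step 6: insert 26 -> lo=[2, 21, 26] (size 3, max 26) hi=[29, 38, 49] (size 3, min 29) -> median=27.5
Step 7: insert 22 -> lo=[2, 21, 22, 26] (size 4, max 26) hi=[29, 38, 49] (size 3, min 29) -> median=26
Step 8: insert 29 -> lo=[2, 21, 22, 26] (size 4, max 26) hi=[29, 29, 38, 49] (size 4, min 29) -> median=27.5
Step 9: insert 38 -> lo=[2, 21, 22, 26, 29] (size 5, max 29) hi=[29, 38, 38, 49] (size 4, min 29) -> median=29
Step 10: insert 23 -> lo=[2, 21, 22, 23, 26] (size 5, max 26) hi=[29, 29, 38, 38, 49] (size 5, min 29) -> median=27.5

Answer: 21 29.5 21 29.5 29 27.5 26 27.5 29 27.5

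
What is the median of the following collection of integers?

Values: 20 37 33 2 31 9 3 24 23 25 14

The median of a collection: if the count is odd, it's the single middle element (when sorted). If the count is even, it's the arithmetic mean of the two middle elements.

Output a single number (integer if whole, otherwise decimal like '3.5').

Step 1: insert 20 -> lo=[20] (size 1, max 20) hi=[] (size 0) -> median=20
Step 2: insert 37 -> lo=[20] (size 1, max 20) hi=[37] (size 1, min 37) -> median=28.5
Step 3: insert 33 -> lo=[20, 33] (size 2, max 33) hi=[37] (size 1, min 37) -> median=33
Step 4: insert 2 -> lo=[2, 20] (size 2, max 20) hi=[33, 37] (size 2, min 33) -> median=26.5
Step 5: insert 31 -> lo=[2, 20, 31] (size 3, max 31) hi=[33, 37] (size 2, min 33) -> median=31
Step 6: insert 9 -> lo=[2, 9, 20] (size 3, max 20) hi=[31, 33, 37] (size 3, min 31) -> median=25.5
Step 7: insert 3 -> lo=[2, 3, 9, 20] (size 4, max 20) hi=[31, 33, 37] (size 3, min 31) -> median=20
Step 8: insert 24 -> lo=[2, 3, 9, 20] (size 4, max 20) hi=[24, 31, 33, 37] (size 4, min 24) -> median=22
Step 9: insert 23 -> lo=[2, 3, 9, 20, 23] (size 5, max 23) hi=[24, 31, 33, 37] (size 4, min 24) -> median=23
Step 10: insert 25 -> lo=[2, 3, 9, 20, 23] (size 5, max 23) hi=[24, 25, 31, 33, 37] (size 5, min 24) -> median=23.5
Step 11: insert 14 -> lo=[2, 3, 9, 14, 20, 23] (size 6, max 23) hi=[24, 25, 31, 33, 37] (size 5, min 24) -> median=23

Answer: 23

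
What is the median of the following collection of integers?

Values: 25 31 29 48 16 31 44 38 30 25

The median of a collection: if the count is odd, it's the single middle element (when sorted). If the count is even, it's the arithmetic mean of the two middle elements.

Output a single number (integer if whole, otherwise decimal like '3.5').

Answer: 30.5

Derivation:
Step 1: insert 25 -> lo=[25] (size 1, max 25) hi=[] (size 0) -> median=25
Step 2: insert 31 -> lo=[25] (size 1, max 25) hi=[31] (size 1, min 31) -> median=28
Step 3: insert 29 -> lo=[25, 29] (size 2, max 29) hi=[31] (size 1, min 31) -> median=29
Step 4: insert 48 -> lo=[25, 29] (size 2, max 29) hi=[31, 48] (size 2, min 31) -> median=30
Step 5: insert 16 -> lo=[16, 25, 29] (size 3, max 29) hi=[31, 48] (size 2, min 31) -> median=29
Step 6: insert 31 -> lo=[16, 25, 29] (size 3, max 29) hi=[31, 31, 48] (size 3, min 31) -> median=30
Step 7: insert 44 -> lo=[16, 25, 29, 31] (size 4, max 31) hi=[31, 44, 48] (size 3, min 31) -> median=31
Step 8: insert 38 -> lo=[16, 25, 29, 31] (size 4, max 31) hi=[31, 38, 44, 48] (size 4, min 31) -> median=31
Step 9: insert 30 -> lo=[16, 25, 29, 30, 31] (size 5, max 31) hi=[31, 38, 44, 48] (size 4, min 31) -> median=31
Step 10: insert 25 -> lo=[16, 25, 25, 29, 30] (size 5, max 30) hi=[31, 31, 38, 44, 48] (size 5, min 31) -> median=30.5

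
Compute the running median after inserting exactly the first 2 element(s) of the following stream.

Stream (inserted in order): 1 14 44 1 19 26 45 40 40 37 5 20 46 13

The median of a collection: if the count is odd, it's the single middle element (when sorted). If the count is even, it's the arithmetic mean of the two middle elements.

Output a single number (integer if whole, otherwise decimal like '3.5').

Step 1: insert 1 -> lo=[1] (size 1, max 1) hi=[] (size 0) -> median=1
Step 2: insert 14 -> lo=[1] (size 1, max 1) hi=[14] (size 1, min 14) -> median=7.5

Answer: 7.5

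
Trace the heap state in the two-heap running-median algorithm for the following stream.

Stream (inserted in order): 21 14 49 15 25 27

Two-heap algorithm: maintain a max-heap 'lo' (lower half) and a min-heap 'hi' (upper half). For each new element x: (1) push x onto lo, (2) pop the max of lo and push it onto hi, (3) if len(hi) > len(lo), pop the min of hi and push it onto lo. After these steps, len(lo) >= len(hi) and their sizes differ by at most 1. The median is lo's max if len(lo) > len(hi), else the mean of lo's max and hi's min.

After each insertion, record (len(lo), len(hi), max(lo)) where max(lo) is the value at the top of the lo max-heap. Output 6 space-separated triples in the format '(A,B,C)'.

Step 1: insert 21 -> lo=[21] hi=[] -> (len(lo)=1, len(hi)=0, max(lo)=21)
Step 2: insert 14 -> lo=[14] hi=[21] -> (len(lo)=1, len(hi)=1, max(lo)=14)
Step 3: insert 49 -> lo=[14, 21] hi=[49] -> (len(lo)=2, len(hi)=1, max(lo)=21)
Step 4: insert 15 -> lo=[14, 15] hi=[21, 49] -> (len(lo)=2, len(hi)=2, max(lo)=15)
Step 5: insert 25 -> lo=[14, 15, 21] hi=[25, 49] -> (len(lo)=3, len(hi)=2, max(lo)=21)
Step 6: insert 27 -> lo=[14, 15, 21] hi=[25, 27, 49] -> (len(lo)=3, len(hi)=3, max(lo)=21)

Answer: (1,0,21) (1,1,14) (2,1,21) (2,2,15) (3,2,21) (3,3,21)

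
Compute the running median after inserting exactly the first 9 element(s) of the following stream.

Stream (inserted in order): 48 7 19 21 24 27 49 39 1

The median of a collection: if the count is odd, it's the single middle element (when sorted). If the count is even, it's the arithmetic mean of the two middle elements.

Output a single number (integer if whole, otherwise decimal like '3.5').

Step 1: insert 48 -> lo=[48] (size 1, max 48) hi=[] (size 0) -> median=48
Step 2: insert 7 -> lo=[7] (size 1, max 7) hi=[48] (size 1, min 48) -> median=27.5
Step 3: insert 19 -> lo=[7, 19] (size 2, max 19) hi=[48] (size 1, min 48) -> median=19
Step 4: insert 21 -> lo=[7, 19] (size 2, max 19) hi=[21, 48] (size 2, min 21) -> median=20
Step 5: insert 24 -> lo=[7, 19, 21] (size 3, max 21) hi=[24, 48] (size 2, min 24) -> median=21
Step 6: insert 27 -> lo=[7, 19, 21] (size 3, max 21) hi=[24, 27, 48] (size 3, min 24) -> median=22.5
Step 7: insert 49 -> lo=[7, 19, 21, 24] (size 4, max 24) hi=[27, 48, 49] (size 3, min 27) -> median=24
Step 8: insert 39 -> lo=[7, 19, 21, 24] (size 4, max 24) hi=[27, 39, 48, 49] (size 4, min 27) -> median=25.5
Step 9: insert 1 -> lo=[1, 7, 19, 21, 24] (size 5, max 24) hi=[27, 39, 48, 49] (size 4, min 27) -> median=24

Answer: 24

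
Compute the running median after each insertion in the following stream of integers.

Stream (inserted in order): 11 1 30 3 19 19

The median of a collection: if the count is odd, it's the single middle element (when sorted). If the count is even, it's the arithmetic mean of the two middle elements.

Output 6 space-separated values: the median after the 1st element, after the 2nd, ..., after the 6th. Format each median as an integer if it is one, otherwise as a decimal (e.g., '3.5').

Step 1: insert 11 -> lo=[11] (size 1, max 11) hi=[] (size 0) -> median=11
Step 2: insert 1 -> lo=[1] (size 1, max 1) hi=[11] (size 1, min 11) -> median=6
Step 3: insert 30 -> lo=[1, 11] (size 2, max 11) hi=[30] (size 1, min 30) -> median=11
Step 4: insert 3 -> lo=[1, 3] (size 2, max 3) hi=[11, 30] (size 2, min 11) -> median=7
Step 5: insert 19 -> lo=[1, 3, 11] (size 3, max 11) hi=[19, 30] (size 2, min 19) -> median=11
Step 6: insert 19 -> lo=[1, 3, 11] (size 3, max 11) hi=[19, 19, 30] (size 3, min 19) -> median=15

Answer: 11 6 11 7 11 15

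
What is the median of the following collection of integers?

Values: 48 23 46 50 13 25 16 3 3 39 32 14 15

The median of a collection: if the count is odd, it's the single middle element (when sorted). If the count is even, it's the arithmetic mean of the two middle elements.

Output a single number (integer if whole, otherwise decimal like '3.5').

Step 1: insert 48 -> lo=[48] (size 1, max 48) hi=[] (size 0) -> median=48
Step 2: insert 23 -> lo=[23] (size 1, max 23) hi=[48] (size 1, min 48) -> median=35.5
Step 3: insert 46 -> lo=[23, 46] (size 2, max 46) hi=[48] (size 1, min 48) -> median=46
Step 4: insert 50 -> lo=[23, 46] (size 2, max 46) hi=[48, 50] (size 2, min 48) -> median=47
Step 5: insert 13 -> lo=[13, 23, 46] (size 3, max 46) hi=[48, 50] (size 2, min 48) -> median=46
Step 6: insert 25 -> lo=[13, 23, 25] (size 3, max 25) hi=[46, 48, 50] (size 3, min 46) -> median=35.5
Step 7: insert 16 -> lo=[13, 16, 23, 25] (size 4, max 25) hi=[46, 48, 50] (size 3, min 46) -> median=25
Step 8: insert 3 -> lo=[3, 13, 16, 23] (size 4, max 23) hi=[25, 46, 48, 50] (size 4, min 25) -> median=24
Step 9: insert 3 -> lo=[3, 3, 13, 16, 23] (size 5, max 23) hi=[25, 46, 48, 50] (size 4, min 25) -> median=23
Step 10: insert 39 -> lo=[3, 3, 13, 16, 23] (size 5, max 23) hi=[25, 39, 46, 48, 50] (size 5, min 25) -> median=24
Step 11: insert 32 -> lo=[3, 3, 13, 16, 23, 25] (size 6, max 25) hi=[32, 39, 46, 48, 50] (size 5, min 32) -> median=25
Step 12: insert 14 -> lo=[3, 3, 13, 14, 16, 23] (size 6, max 23) hi=[25, 32, 39, 46, 48, 50] (size 6, min 25) -> median=24
Step 13: insert 15 -> lo=[3, 3, 13, 14, 15, 16, 23] (size 7, max 23) hi=[25, 32, 39, 46, 48, 50] (size 6, min 25) -> median=23

Answer: 23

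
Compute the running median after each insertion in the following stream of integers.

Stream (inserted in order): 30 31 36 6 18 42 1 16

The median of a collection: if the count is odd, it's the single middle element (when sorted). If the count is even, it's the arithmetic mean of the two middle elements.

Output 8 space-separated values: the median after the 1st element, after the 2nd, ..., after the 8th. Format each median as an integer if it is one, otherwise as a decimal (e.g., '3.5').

Step 1: insert 30 -> lo=[30] (size 1, max 30) hi=[] (size 0) -> median=30
Step 2: insert 31 -> lo=[30] (size 1, max 30) hi=[31] (size 1, min 31) -> median=30.5
Step 3: insert 36 -> lo=[30, 31] (size 2, max 31) hi=[36] (size 1, min 36) -> median=31
Step 4: insert 6 -> lo=[6, 30] (size 2, max 30) hi=[31, 36] (size 2, min 31) -> median=30.5
Step 5: insert 18 -> lo=[6, 18, 30] (size 3, max 30) hi=[31, 36] (size 2, min 31) -> median=30
Step 6: insert 42 -> lo=[6, 18, 30] (size 3, max 30) hi=[31, 36, 42] (size 3, min 31) -> median=30.5
Step 7: insert 1 -> lo=[1, 6, 18, 30] (size 4, max 30) hi=[31, 36, 42] (size 3, min 31) -> median=30
Step 8: insert 16 -> lo=[1, 6, 16, 18] (size 4, max 18) hi=[30, 31, 36, 42] (size 4, min 30) -> median=24

Answer: 30 30.5 31 30.5 30 30.5 30 24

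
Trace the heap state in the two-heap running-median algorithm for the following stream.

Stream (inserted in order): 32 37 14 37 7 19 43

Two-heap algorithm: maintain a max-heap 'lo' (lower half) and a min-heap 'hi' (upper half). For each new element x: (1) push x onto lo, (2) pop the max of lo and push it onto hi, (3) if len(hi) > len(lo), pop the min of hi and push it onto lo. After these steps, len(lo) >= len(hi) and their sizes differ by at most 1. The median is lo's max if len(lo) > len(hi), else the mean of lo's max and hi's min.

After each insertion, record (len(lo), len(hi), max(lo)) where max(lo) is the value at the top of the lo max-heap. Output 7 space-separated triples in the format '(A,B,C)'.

Answer: (1,0,32) (1,1,32) (2,1,32) (2,2,32) (3,2,32) (3,3,19) (4,3,32)

Derivation:
Step 1: insert 32 -> lo=[32] hi=[] -> (len(lo)=1, len(hi)=0, max(lo)=32)
Step 2: insert 37 -> lo=[32] hi=[37] -> (len(lo)=1, len(hi)=1, max(lo)=32)
Step 3: insert 14 -> lo=[14, 32] hi=[37] -> (len(lo)=2, len(hi)=1, max(lo)=32)
Step 4: insert 37 -> lo=[14, 32] hi=[37, 37] -> (len(lo)=2, len(hi)=2, max(lo)=32)
Step 5: insert 7 -> lo=[7, 14, 32] hi=[37, 37] -> (len(lo)=3, len(hi)=2, max(lo)=32)
Step 6: insert 19 -> lo=[7, 14, 19] hi=[32, 37, 37] -> (len(lo)=3, len(hi)=3, max(lo)=19)
Step 7: insert 43 -> lo=[7, 14, 19, 32] hi=[37, 37, 43] -> (len(lo)=4, len(hi)=3, max(lo)=32)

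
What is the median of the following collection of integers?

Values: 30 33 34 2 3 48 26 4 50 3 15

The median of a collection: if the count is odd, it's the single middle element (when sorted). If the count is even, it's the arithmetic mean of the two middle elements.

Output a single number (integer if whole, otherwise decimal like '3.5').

Step 1: insert 30 -> lo=[30] (size 1, max 30) hi=[] (size 0) -> median=30
Step 2: insert 33 -> lo=[30] (size 1, max 30) hi=[33] (size 1, min 33) -> median=31.5
Step 3: insert 34 -> lo=[30, 33] (size 2, max 33) hi=[34] (size 1, min 34) -> median=33
Step 4: insert 2 -> lo=[2, 30] (size 2, max 30) hi=[33, 34] (size 2, min 33) -> median=31.5
Step 5: insert 3 -> lo=[2, 3, 30] (size 3, max 30) hi=[33, 34] (size 2, min 33) -> median=30
Step 6: insert 48 -> lo=[2, 3, 30] (size 3, max 30) hi=[33, 34, 48] (size 3, min 33) -> median=31.5
Step 7: insert 26 -> lo=[2, 3, 26, 30] (size 4, max 30) hi=[33, 34, 48] (size 3, min 33) -> median=30
Step 8: insert 4 -> lo=[2, 3, 4, 26] (size 4, max 26) hi=[30, 33, 34, 48] (size 4, min 30) -> median=28
Step 9: insert 50 -> lo=[2, 3, 4, 26, 30] (size 5, max 30) hi=[33, 34, 48, 50] (size 4, min 33) -> median=30
Step 10: insert 3 -> lo=[2, 3, 3, 4, 26] (size 5, max 26) hi=[30, 33, 34, 48, 50] (size 5, min 30) -> median=28
Step 11: insert 15 -> lo=[2, 3, 3, 4, 15, 26] (size 6, max 26) hi=[30, 33, 34, 48, 50] (size 5, min 30) -> median=26

Answer: 26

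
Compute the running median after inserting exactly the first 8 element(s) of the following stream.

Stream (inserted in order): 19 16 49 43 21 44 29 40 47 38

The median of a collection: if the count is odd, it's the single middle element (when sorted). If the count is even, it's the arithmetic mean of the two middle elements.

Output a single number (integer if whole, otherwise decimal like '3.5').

Step 1: insert 19 -> lo=[19] (size 1, max 19) hi=[] (size 0) -> median=19
Step 2: insert 16 -> lo=[16] (size 1, max 16) hi=[19] (size 1, min 19) -> median=17.5
Step 3: insert 49 -> lo=[16, 19] (size 2, max 19) hi=[49] (size 1, min 49) -> median=19
Step 4: insert 43 -> lo=[16, 19] (size 2, max 19) hi=[43, 49] (size 2, min 43) -> median=31
Step 5: insert 21 -> lo=[16, 19, 21] (size 3, max 21) hi=[43, 49] (size 2, min 43) -> median=21
Step 6: insert 44 -> lo=[16, 19, 21] (size 3, max 21) hi=[43, 44, 49] (size 3, min 43) -> median=32
Step 7: insert 29 -> lo=[16, 19, 21, 29] (size 4, max 29) hi=[43, 44, 49] (size 3, min 43) -> median=29
Step 8: insert 40 -> lo=[16, 19, 21, 29] (size 4, max 29) hi=[40, 43, 44, 49] (size 4, min 40) -> median=34.5

Answer: 34.5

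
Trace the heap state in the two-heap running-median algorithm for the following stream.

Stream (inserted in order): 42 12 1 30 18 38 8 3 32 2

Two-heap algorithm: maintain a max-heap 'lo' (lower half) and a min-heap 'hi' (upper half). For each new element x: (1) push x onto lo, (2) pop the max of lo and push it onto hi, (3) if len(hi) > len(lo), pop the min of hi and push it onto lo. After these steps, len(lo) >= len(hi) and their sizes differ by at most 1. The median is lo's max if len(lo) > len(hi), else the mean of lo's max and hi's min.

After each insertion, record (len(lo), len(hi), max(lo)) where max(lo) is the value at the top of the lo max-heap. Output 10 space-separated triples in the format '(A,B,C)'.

Step 1: insert 42 -> lo=[42] hi=[] -> (len(lo)=1, len(hi)=0, max(lo)=42)
Step 2: insert 12 -> lo=[12] hi=[42] -> (len(lo)=1, len(hi)=1, max(lo)=12)
Step 3: insert 1 -> lo=[1, 12] hi=[42] -> (len(lo)=2, len(hi)=1, max(lo)=12)
Step 4: insert 30 -> lo=[1, 12] hi=[30, 42] -> (len(lo)=2, len(hi)=2, max(lo)=12)
Step 5: insert 18 -> lo=[1, 12, 18] hi=[30, 42] -> (len(lo)=3, len(hi)=2, max(lo)=18)
Step 6: insert 38 -> lo=[1, 12, 18] hi=[30, 38, 42] -> (len(lo)=3, len(hi)=3, max(lo)=18)
Step 7: insert 8 -> lo=[1, 8, 12, 18] hi=[30, 38, 42] -> (len(lo)=4, len(hi)=3, max(lo)=18)
Step 8: insert 3 -> lo=[1, 3, 8, 12] hi=[18, 30, 38, 42] -> (len(lo)=4, len(hi)=4, max(lo)=12)
Step 9: insert 32 -> lo=[1, 3, 8, 12, 18] hi=[30, 32, 38, 42] -> (len(lo)=5, len(hi)=4, max(lo)=18)
Step 10: insert 2 -> lo=[1, 2, 3, 8, 12] hi=[18, 30, 32, 38, 42] -> (len(lo)=5, len(hi)=5, max(lo)=12)

Answer: (1,0,42) (1,1,12) (2,1,12) (2,2,12) (3,2,18) (3,3,18) (4,3,18) (4,4,12) (5,4,18) (5,5,12)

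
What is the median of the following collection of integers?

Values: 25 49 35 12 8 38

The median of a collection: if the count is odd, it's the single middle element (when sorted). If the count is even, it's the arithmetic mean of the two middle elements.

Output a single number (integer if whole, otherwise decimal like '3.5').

Answer: 30

Derivation:
Step 1: insert 25 -> lo=[25] (size 1, max 25) hi=[] (size 0) -> median=25
Step 2: insert 49 -> lo=[25] (size 1, max 25) hi=[49] (size 1, min 49) -> median=37
Step 3: insert 35 -> lo=[25, 35] (size 2, max 35) hi=[49] (size 1, min 49) -> median=35
Step 4: insert 12 -> lo=[12, 25] (size 2, max 25) hi=[35, 49] (size 2, min 35) -> median=30
Step 5: insert 8 -> lo=[8, 12, 25] (size 3, max 25) hi=[35, 49] (size 2, min 35) -> median=25
Step 6: insert 38 -> lo=[8, 12, 25] (size 3, max 25) hi=[35, 38, 49] (size 3, min 35) -> median=30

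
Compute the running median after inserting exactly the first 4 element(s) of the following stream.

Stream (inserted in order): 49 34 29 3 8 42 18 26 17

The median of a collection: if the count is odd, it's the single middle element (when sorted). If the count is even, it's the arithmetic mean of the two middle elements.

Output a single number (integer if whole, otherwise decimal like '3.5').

Step 1: insert 49 -> lo=[49] (size 1, max 49) hi=[] (size 0) -> median=49
Step 2: insert 34 -> lo=[34] (size 1, max 34) hi=[49] (size 1, min 49) -> median=41.5
Step 3: insert 29 -> lo=[29, 34] (size 2, max 34) hi=[49] (size 1, min 49) -> median=34
Step 4: insert 3 -> lo=[3, 29] (size 2, max 29) hi=[34, 49] (size 2, min 34) -> median=31.5

Answer: 31.5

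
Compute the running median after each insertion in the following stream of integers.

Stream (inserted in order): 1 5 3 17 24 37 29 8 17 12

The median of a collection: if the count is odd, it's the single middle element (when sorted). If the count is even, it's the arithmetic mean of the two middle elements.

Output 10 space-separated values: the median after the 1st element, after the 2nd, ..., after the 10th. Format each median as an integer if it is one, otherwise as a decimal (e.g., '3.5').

Step 1: insert 1 -> lo=[1] (size 1, max 1) hi=[] (size 0) -> median=1
Step 2: insert 5 -> lo=[1] (size 1, max 1) hi=[5] (size 1, min 5) -> median=3
Step 3: insert 3 -> lo=[1, 3] (size 2, max 3) hi=[5] (size 1, min 5) -> median=3
Step 4: insert 17 -> lo=[1, 3] (size 2, max 3) hi=[5, 17] (size 2, min 5) -> median=4
Step 5: insert 24 -> lo=[1, 3, 5] (size 3, max 5) hi=[17, 24] (size 2, min 17) -> median=5
Step 6: insert 37 -> lo=[1, 3, 5] (size 3, max 5) hi=[17, 24, 37] (size 3, min 17) -> median=11
Step 7: insert 29 -> lo=[1, 3, 5, 17] (size 4, max 17) hi=[24, 29, 37] (size 3, min 24) -> median=17
Step 8: insert 8 -> lo=[1, 3, 5, 8] (size 4, max 8) hi=[17, 24, 29, 37] (size 4, min 17) -> median=12.5
Step 9: insert 17 -> lo=[1, 3, 5, 8, 17] (size 5, max 17) hi=[17, 24, 29, 37] (size 4, min 17) -> median=17
Step 10: insert 12 -> lo=[1, 3, 5, 8, 12] (size 5, max 12) hi=[17, 17, 24, 29, 37] (size 5, min 17) -> median=14.5

Answer: 1 3 3 4 5 11 17 12.5 17 14.5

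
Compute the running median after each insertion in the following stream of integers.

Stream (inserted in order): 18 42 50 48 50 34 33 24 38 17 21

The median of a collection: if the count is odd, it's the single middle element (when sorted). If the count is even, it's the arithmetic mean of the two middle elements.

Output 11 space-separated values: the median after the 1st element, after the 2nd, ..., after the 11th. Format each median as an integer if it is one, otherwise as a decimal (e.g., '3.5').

Answer: 18 30 42 45 48 45 42 38 38 36 34

Derivation:
Step 1: insert 18 -> lo=[18] (size 1, max 18) hi=[] (size 0) -> median=18
Step 2: insert 42 -> lo=[18] (size 1, max 18) hi=[42] (size 1, min 42) -> median=30
Step 3: insert 50 -> lo=[18, 42] (size 2, max 42) hi=[50] (size 1, min 50) -> median=42
Step 4: insert 48 -> lo=[18, 42] (size 2, max 42) hi=[48, 50] (size 2, min 48) -> median=45
Step 5: insert 50 -> lo=[18, 42, 48] (size 3, max 48) hi=[50, 50] (size 2, min 50) -> median=48
Step 6: insert 34 -> lo=[18, 34, 42] (size 3, max 42) hi=[48, 50, 50] (size 3, min 48) -> median=45
Step 7: insert 33 -> lo=[18, 33, 34, 42] (size 4, max 42) hi=[48, 50, 50] (size 3, min 48) -> median=42
Step 8: insert 24 -> lo=[18, 24, 33, 34] (size 4, max 34) hi=[42, 48, 50, 50] (size 4, min 42) -> median=38
Step 9: insert 38 -> lo=[18, 24, 33, 34, 38] (size 5, max 38) hi=[42, 48, 50, 50] (size 4, min 42) -> median=38
Step 10: insert 17 -> lo=[17, 18, 24, 33, 34] (size 5, max 34) hi=[38, 42, 48, 50, 50] (size 5, min 38) -> median=36
Step 11: insert 21 -> lo=[17, 18, 21, 24, 33, 34] (size 6, max 34) hi=[38, 42, 48, 50, 50] (size 5, min 38) -> median=34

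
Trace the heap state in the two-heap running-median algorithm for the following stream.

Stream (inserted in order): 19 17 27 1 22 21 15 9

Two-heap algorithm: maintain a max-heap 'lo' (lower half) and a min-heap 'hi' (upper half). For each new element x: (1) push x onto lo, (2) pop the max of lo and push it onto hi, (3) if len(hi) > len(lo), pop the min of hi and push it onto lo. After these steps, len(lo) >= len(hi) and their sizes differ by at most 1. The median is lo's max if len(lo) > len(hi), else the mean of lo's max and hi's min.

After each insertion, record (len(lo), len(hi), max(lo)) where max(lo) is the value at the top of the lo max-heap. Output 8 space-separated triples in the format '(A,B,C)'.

Step 1: insert 19 -> lo=[19] hi=[] -> (len(lo)=1, len(hi)=0, max(lo)=19)
Step 2: insert 17 -> lo=[17] hi=[19] -> (len(lo)=1, len(hi)=1, max(lo)=17)
Step 3: insert 27 -> lo=[17, 19] hi=[27] -> (len(lo)=2, len(hi)=1, max(lo)=19)
Step 4: insert 1 -> lo=[1, 17] hi=[19, 27] -> (len(lo)=2, len(hi)=2, max(lo)=17)
Step 5: insert 22 -> lo=[1, 17, 19] hi=[22, 27] -> (len(lo)=3, len(hi)=2, max(lo)=19)
Step 6: insert 21 -> lo=[1, 17, 19] hi=[21, 22, 27] -> (len(lo)=3, len(hi)=3, max(lo)=19)
Step 7: insert 15 -> lo=[1, 15, 17, 19] hi=[21, 22, 27] -> (len(lo)=4, len(hi)=3, max(lo)=19)
Step 8: insert 9 -> lo=[1, 9, 15, 17] hi=[19, 21, 22, 27] -> (len(lo)=4, len(hi)=4, max(lo)=17)

Answer: (1,0,19) (1,1,17) (2,1,19) (2,2,17) (3,2,19) (3,3,19) (4,3,19) (4,4,17)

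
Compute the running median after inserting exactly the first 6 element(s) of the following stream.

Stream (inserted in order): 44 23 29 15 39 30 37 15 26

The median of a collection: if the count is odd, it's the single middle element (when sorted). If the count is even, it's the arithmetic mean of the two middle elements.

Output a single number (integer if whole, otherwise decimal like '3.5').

Answer: 29.5

Derivation:
Step 1: insert 44 -> lo=[44] (size 1, max 44) hi=[] (size 0) -> median=44
Step 2: insert 23 -> lo=[23] (size 1, max 23) hi=[44] (size 1, min 44) -> median=33.5
Step 3: insert 29 -> lo=[23, 29] (size 2, max 29) hi=[44] (size 1, min 44) -> median=29
Step 4: insert 15 -> lo=[15, 23] (size 2, max 23) hi=[29, 44] (size 2, min 29) -> median=26
Step 5: insert 39 -> lo=[15, 23, 29] (size 3, max 29) hi=[39, 44] (size 2, min 39) -> median=29
Step 6: insert 30 -> lo=[15, 23, 29] (size 3, max 29) hi=[30, 39, 44] (size 3, min 30) -> median=29.5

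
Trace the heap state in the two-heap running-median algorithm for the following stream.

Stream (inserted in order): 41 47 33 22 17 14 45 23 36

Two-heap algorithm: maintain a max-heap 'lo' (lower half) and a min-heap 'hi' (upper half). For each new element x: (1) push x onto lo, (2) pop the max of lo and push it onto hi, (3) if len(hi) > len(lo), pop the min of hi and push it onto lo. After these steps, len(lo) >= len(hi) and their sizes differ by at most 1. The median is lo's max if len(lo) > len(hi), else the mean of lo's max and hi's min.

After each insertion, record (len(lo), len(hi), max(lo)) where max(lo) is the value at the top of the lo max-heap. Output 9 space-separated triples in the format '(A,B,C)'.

Answer: (1,0,41) (1,1,41) (2,1,41) (2,2,33) (3,2,33) (3,3,22) (4,3,33) (4,4,23) (5,4,33)

Derivation:
Step 1: insert 41 -> lo=[41] hi=[] -> (len(lo)=1, len(hi)=0, max(lo)=41)
Step 2: insert 47 -> lo=[41] hi=[47] -> (len(lo)=1, len(hi)=1, max(lo)=41)
Step 3: insert 33 -> lo=[33, 41] hi=[47] -> (len(lo)=2, len(hi)=1, max(lo)=41)
Step 4: insert 22 -> lo=[22, 33] hi=[41, 47] -> (len(lo)=2, len(hi)=2, max(lo)=33)
Step 5: insert 17 -> lo=[17, 22, 33] hi=[41, 47] -> (len(lo)=3, len(hi)=2, max(lo)=33)
Step 6: insert 14 -> lo=[14, 17, 22] hi=[33, 41, 47] -> (len(lo)=3, len(hi)=3, max(lo)=22)
Step 7: insert 45 -> lo=[14, 17, 22, 33] hi=[41, 45, 47] -> (len(lo)=4, len(hi)=3, max(lo)=33)
Step 8: insert 23 -> lo=[14, 17, 22, 23] hi=[33, 41, 45, 47] -> (len(lo)=4, len(hi)=4, max(lo)=23)
Step 9: insert 36 -> lo=[14, 17, 22, 23, 33] hi=[36, 41, 45, 47] -> (len(lo)=5, len(hi)=4, max(lo)=33)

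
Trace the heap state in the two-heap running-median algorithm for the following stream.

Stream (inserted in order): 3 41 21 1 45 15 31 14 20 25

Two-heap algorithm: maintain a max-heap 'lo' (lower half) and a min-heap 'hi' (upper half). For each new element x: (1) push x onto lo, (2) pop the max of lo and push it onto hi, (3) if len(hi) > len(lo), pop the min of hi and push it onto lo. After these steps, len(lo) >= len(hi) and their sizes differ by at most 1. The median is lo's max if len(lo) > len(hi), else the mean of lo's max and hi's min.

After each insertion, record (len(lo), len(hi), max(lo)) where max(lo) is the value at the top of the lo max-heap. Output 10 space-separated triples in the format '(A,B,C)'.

Answer: (1,0,3) (1,1,3) (2,1,21) (2,2,3) (3,2,21) (3,3,15) (4,3,21) (4,4,15) (5,4,20) (5,5,20)

Derivation:
Step 1: insert 3 -> lo=[3] hi=[] -> (len(lo)=1, len(hi)=0, max(lo)=3)
Step 2: insert 41 -> lo=[3] hi=[41] -> (len(lo)=1, len(hi)=1, max(lo)=3)
Step 3: insert 21 -> lo=[3, 21] hi=[41] -> (len(lo)=2, len(hi)=1, max(lo)=21)
Step 4: insert 1 -> lo=[1, 3] hi=[21, 41] -> (len(lo)=2, len(hi)=2, max(lo)=3)
Step 5: insert 45 -> lo=[1, 3, 21] hi=[41, 45] -> (len(lo)=3, len(hi)=2, max(lo)=21)
Step 6: insert 15 -> lo=[1, 3, 15] hi=[21, 41, 45] -> (len(lo)=3, len(hi)=3, max(lo)=15)
Step 7: insert 31 -> lo=[1, 3, 15, 21] hi=[31, 41, 45] -> (len(lo)=4, len(hi)=3, max(lo)=21)
Step 8: insert 14 -> lo=[1, 3, 14, 15] hi=[21, 31, 41, 45] -> (len(lo)=4, len(hi)=4, max(lo)=15)
Step 9: insert 20 -> lo=[1, 3, 14, 15, 20] hi=[21, 31, 41, 45] -> (len(lo)=5, len(hi)=4, max(lo)=20)
Step 10: insert 25 -> lo=[1, 3, 14, 15, 20] hi=[21, 25, 31, 41, 45] -> (len(lo)=5, len(hi)=5, max(lo)=20)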